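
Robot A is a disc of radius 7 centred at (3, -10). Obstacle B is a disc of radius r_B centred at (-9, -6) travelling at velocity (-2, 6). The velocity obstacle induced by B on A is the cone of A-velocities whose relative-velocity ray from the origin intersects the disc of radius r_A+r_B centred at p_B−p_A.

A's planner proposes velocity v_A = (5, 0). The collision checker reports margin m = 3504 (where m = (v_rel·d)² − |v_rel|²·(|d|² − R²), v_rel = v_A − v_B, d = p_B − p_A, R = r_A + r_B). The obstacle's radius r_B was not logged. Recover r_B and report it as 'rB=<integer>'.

m = 3504
d = (-12, 4);  v_rel = (7, -6),  |v_rel|² = 85
v_rel×d = (7)·(4) − (-6)·(-12) = -44
since m = R²·85 − (-44)²:  R² = (1936 + 3504) / 85 = 64
R = √64 = 8  ⇒  r_B = 8 − 7 = 1

rB=1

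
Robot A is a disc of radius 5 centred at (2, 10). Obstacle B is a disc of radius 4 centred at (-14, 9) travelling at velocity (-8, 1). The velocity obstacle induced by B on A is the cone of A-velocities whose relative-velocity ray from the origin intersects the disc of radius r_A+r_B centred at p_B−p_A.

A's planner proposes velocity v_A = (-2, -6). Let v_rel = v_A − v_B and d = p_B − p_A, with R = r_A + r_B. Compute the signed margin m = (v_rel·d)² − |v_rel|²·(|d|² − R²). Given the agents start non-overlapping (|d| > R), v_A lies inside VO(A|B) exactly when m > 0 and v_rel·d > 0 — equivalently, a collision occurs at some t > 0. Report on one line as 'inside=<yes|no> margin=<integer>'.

d = (-16, -1),  |d|² = 257;  R = 5+4 = 9,  c = 257−9² = 176
v_rel = (6, -7),  |v_rel|² = 85;  v_rel·d = (6)·(-16) + (-7)·(-1) = -89
85·t² + 178·t + 176 = 0  ⇒  m = (-89)² − 85·176 = -7039
m = -7039 < 0,  v_rel·d = -89 < 0  ⇒  outside

inside=no margin=-7039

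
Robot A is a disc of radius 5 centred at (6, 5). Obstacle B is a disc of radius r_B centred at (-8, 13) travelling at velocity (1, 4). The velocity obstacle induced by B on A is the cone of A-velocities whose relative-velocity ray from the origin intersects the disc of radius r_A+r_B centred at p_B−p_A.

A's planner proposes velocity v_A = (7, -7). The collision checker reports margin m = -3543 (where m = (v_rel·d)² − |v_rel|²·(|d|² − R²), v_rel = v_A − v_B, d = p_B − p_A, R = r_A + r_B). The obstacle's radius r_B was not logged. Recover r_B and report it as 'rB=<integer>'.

m = -3543
d = (-14, 8);  v_rel = (6, -11),  |v_rel|² = 157
v_rel×d = (6)·(8) − (-11)·(-14) = -106
since m = R²·157 − (-106)²:  R² = (11236 + -3543) / 157 = 49
R = √49 = 7  ⇒  r_B = 7 − 5 = 2

rB=2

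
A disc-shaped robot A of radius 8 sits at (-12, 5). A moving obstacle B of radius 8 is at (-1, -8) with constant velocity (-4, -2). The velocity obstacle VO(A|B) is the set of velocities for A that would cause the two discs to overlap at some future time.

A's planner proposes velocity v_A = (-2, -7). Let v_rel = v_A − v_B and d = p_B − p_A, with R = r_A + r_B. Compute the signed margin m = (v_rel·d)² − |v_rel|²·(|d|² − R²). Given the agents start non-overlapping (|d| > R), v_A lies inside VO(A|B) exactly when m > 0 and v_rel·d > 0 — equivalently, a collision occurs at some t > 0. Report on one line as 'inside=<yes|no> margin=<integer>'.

d = (11, -13),  |d|² = 290;  R = 8+8 = 16,  c = 290−16² = 34
v_rel = (2, -5),  |v_rel|² = 29;  v_rel·d = (2)·(11) + (-5)·(-13) = 87
29·t² − 174·t + 34 = 0  ⇒  m = 87² − 29·34 = 6583
m = 6583 > 0,  v_rel·d = 87 > 0  ⇒  inside

inside=yes margin=6583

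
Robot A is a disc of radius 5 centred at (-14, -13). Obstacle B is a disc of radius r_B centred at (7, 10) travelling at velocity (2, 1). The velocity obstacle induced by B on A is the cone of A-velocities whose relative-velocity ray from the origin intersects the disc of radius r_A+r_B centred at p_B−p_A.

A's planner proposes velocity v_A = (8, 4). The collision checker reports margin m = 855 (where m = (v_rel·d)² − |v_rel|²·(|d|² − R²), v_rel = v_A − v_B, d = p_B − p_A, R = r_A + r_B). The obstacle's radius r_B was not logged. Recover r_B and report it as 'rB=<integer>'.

m = 855
d = (21, 23);  v_rel = (6, 3),  |v_rel|² = 45
v_rel×d = (6)·(23) − (3)·(21) = 75
since m = R²·45 − 75²:  R² = (5625 + 855) / 45 = 144
R = √144 = 12  ⇒  r_B = 12 − 5 = 7

rB=7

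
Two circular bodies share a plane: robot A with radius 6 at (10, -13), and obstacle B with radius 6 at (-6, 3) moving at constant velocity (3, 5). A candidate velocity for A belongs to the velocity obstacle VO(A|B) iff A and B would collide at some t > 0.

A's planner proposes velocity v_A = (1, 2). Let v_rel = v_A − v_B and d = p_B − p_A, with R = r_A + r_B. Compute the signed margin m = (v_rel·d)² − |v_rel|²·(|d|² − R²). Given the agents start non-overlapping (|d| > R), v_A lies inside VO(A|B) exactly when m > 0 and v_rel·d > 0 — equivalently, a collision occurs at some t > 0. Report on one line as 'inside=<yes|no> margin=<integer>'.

d = (-16, 16),  |d|² = 512;  R = 6+6 = 12,  c = 512−12² = 368
v_rel = (-2, -3),  |v_rel|² = 13;  v_rel·d = (-2)·(-16) + (-3)·(16) = -16
13·t² + 32·t + 368 = 0  ⇒  m = (-16)² − 13·368 = -4528
m = -4528 < 0,  v_rel·d = -16 < 0  ⇒  outside

inside=no margin=-4528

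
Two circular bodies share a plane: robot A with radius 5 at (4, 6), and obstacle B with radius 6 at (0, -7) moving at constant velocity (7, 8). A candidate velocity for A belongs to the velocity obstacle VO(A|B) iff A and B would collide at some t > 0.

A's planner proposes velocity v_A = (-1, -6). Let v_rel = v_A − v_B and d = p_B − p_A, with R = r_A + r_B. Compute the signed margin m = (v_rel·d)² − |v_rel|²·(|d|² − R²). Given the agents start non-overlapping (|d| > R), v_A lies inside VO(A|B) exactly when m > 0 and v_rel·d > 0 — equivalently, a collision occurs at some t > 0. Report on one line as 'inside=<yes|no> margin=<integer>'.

d = (-4, -13),  |d|² = 185;  R = 5+6 = 11,  c = 185−11² = 64
v_rel = (-8, -14),  |v_rel|² = 260;  v_rel·d = (-8)·(-4) + (-14)·(-13) = 214
260·t² − 428·t + 64 = 0  ⇒  m = 214² − 260·64 = 29156
m = 29156 > 0,  v_rel·d = 214 > 0  ⇒  inside

inside=yes margin=29156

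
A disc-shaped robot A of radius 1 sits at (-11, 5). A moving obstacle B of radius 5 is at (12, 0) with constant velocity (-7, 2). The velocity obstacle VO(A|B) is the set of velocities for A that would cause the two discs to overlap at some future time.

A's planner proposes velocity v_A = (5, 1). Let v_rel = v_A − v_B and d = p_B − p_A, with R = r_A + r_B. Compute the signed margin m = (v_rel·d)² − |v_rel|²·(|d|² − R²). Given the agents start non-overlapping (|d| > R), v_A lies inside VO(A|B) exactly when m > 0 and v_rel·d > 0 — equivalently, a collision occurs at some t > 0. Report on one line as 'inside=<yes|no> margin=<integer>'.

d = (23, -5),  |d|² = 554;  R = 1+5 = 6,  c = 554−6² = 518
v_rel = (12, -1),  |v_rel|² = 145;  v_rel·d = (12)·(23) + (-1)·(-5) = 281
145·t² − 562·t + 518 = 0  ⇒  m = 281² − 145·518 = 3851
m = 3851 > 0,  v_rel·d = 281 > 0  ⇒  inside

inside=yes margin=3851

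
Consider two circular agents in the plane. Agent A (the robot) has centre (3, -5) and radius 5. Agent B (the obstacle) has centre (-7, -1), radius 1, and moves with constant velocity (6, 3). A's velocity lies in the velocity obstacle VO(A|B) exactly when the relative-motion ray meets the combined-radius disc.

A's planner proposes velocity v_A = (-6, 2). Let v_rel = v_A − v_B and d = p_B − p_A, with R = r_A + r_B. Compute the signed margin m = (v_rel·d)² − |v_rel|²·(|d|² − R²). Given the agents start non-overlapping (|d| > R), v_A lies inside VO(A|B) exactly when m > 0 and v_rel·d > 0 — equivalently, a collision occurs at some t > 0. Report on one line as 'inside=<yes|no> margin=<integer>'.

d = (-10, 4),  |d|² = 116;  R = 5+1 = 6,  c = 116−6² = 80
v_rel = (-12, -1),  |v_rel|² = 145;  v_rel·d = (-12)·(-10) + (-1)·(4) = 116
145·t² − 232·t + 80 = 0  ⇒  m = 116² − 145·80 = 1856
m = 1856 > 0,  v_rel·d = 116 > 0  ⇒  inside

inside=yes margin=1856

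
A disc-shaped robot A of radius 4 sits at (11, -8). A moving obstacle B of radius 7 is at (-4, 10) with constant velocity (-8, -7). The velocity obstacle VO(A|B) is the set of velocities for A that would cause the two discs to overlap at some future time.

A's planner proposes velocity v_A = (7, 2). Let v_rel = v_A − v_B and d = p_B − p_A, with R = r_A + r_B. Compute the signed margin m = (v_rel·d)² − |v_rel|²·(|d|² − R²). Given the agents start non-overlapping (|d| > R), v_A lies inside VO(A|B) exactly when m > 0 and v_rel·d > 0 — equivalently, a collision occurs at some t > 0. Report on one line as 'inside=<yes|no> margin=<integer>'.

d = (-15, 18),  |d|² = 549;  R = 4+7 = 11,  c = 549−11² = 428
v_rel = (15, 9),  |v_rel|² = 306;  v_rel·d = (15)·(-15) + (9)·(18) = -63
306·t² + 126·t + 428 = 0  ⇒  m = (-63)² − 306·428 = -126999
m = -126999 < 0,  v_rel·d = -63 < 0  ⇒  outside

inside=no margin=-126999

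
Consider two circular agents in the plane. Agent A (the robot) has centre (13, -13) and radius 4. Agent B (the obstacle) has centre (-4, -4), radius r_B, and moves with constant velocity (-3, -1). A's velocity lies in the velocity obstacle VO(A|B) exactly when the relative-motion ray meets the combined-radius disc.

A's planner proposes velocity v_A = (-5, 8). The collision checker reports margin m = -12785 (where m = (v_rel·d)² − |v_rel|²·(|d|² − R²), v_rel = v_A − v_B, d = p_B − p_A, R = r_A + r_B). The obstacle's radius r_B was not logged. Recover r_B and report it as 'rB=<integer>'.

m = -12785
d = (-17, 9);  v_rel = (-2, 9),  |v_rel|² = 85
v_rel×d = (-2)·(9) − (9)·(-17) = 135
since m = R²·85 − 135²:  R² = (18225 + -12785) / 85 = 64
R = √64 = 8  ⇒  r_B = 8 − 4 = 4

rB=4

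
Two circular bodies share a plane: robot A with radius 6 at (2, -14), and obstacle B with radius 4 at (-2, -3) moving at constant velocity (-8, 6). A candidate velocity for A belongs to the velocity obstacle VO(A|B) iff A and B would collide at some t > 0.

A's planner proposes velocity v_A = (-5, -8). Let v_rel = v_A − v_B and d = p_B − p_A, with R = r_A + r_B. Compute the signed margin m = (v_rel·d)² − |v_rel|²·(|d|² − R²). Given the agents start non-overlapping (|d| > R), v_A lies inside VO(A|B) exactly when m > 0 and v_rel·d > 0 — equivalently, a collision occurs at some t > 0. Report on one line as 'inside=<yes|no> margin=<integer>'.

d = (-4, 11),  |d|² = 137;  R = 6+4 = 10,  c = 137−10² = 37
v_rel = (3, -14),  |v_rel|² = 205;  v_rel·d = (3)·(-4) + (-14)·(11) = -166
205·t² + 332·t + 37 = 0  ⇒  m = (-166)² − 205·37 = 19971
m = 19971 > 0,  v_rel·d = -166 < 0  ⇒  outside

inside=no margin=19971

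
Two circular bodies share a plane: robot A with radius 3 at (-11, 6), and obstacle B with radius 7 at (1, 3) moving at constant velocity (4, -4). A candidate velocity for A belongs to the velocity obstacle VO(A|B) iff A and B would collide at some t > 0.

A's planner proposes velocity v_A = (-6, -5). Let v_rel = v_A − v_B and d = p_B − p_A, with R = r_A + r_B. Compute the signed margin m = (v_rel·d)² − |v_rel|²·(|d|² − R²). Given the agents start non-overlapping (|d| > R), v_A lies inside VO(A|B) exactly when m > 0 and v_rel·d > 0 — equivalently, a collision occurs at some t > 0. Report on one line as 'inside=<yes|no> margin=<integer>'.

d = (12, -3),  |d|² = 153;  R = 3+7 = 10,  c = 153−10² = 53
v_rel = (-10, -1),  |v_rel|² = 101;  v_rel·d = (-10)·(12) + (-1)·(-3) = -117
101·t² + 234·t + 53 = 0  ⇒  m = (-117)² − 101·53 = 8336
m = 8336 > 0,  v_rel·d = -117 < 0  ⇒  outside

inside=no margin=8336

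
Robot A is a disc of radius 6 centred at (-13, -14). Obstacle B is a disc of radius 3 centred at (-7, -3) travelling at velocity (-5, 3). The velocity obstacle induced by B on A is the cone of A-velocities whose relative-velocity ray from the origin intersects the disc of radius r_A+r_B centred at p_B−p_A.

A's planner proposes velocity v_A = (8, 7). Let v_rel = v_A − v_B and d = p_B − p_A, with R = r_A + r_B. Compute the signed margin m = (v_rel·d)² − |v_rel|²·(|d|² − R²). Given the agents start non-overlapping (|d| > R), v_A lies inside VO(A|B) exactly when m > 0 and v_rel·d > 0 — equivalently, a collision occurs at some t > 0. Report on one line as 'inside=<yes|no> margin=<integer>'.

d = (6, 11),  |d|² = 157;  R = 6+3 = 9,  c = 157−9² = 76
v_rel = (13, 4),  |v_rel|² = 185;  v_rel·d = (13)·(6) + (4)·(11) = 122
185·t² − 244·t + 76 = 0  ⇒  m = 122² − 185·76 = 824
m = 824 > 0,  v_rel·d = 122 > 0  ⇒  inside

inside=yes margin=824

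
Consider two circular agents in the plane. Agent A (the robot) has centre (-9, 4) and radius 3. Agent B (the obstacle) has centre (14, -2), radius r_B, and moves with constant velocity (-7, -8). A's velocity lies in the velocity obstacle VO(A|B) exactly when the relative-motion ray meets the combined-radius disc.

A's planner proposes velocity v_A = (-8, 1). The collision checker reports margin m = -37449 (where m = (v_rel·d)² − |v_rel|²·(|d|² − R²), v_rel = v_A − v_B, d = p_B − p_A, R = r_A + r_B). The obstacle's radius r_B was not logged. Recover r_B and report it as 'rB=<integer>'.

m = -37449
d = (23, -6);  v_rel = (-1, 9),  |v_rel|² = 82
v_rel×d = (-1)·(-6) − (9)·(23) = -201
since m = R²·82 − (-201)²:  R² = (40401 + -37449) / 82 = 36
R = √36 = 6  ⇒  r_B = 6 − 3 = 3

rB=3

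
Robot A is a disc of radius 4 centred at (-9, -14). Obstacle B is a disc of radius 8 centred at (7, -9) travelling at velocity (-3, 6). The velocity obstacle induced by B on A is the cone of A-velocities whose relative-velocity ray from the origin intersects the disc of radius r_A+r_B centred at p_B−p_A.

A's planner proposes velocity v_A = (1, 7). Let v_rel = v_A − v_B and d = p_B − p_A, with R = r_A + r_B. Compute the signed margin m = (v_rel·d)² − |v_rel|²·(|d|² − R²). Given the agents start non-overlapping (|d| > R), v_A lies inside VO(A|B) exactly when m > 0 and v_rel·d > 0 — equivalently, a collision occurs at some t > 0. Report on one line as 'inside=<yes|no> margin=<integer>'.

d = (16, 5),  |d|² = 281;  R = 4+8 = 12,  c = 281−12² = 137
v_rel = (4, 1),  |v_rel|² = 17;  v_rel·d = (4)·(16) + (1)·(5) = 69
17·t² − 138·t + 137 = 0  ⇒  m = 69² − 17·137 = 2432
m = 2432 > 0,  v_rel·d = 69 > 0  ⇒  inside

inside=yes margin=2432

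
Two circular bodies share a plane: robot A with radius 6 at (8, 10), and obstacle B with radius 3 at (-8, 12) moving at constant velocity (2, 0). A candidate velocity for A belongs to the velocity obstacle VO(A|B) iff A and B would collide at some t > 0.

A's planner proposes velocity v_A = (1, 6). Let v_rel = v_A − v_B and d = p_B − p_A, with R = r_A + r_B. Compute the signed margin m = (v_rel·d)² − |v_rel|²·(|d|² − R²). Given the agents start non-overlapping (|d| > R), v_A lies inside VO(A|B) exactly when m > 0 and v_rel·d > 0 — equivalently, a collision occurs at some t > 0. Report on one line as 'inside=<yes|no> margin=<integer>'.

d = (-16, 2),  |d|² = 260;  R = 6+3 = 9,  c = 260−9² = 179
v_rel = (-1, 6),  |v_rel|² = 37;  v_rel·d = (-1)·(-16) + (6)·(2) = 28
37·t² − 56·t + 179 = 0  ⇒  m = 28² − 37·179 = -5839
m = -5839 < 0,  v_rel·d = 28 > 0  ⇒  outside

inside=no margin=-5839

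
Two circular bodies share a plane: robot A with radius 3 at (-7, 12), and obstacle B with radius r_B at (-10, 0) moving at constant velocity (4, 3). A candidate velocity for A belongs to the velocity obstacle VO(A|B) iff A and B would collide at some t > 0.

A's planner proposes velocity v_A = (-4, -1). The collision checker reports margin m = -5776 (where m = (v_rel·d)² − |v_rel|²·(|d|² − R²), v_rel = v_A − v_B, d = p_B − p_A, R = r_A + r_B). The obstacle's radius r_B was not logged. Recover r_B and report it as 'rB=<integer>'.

m = -5776
d = (-3, -12);  v_rel = (-8, -4),  |v_rel|² = 80
v_rel×d = (-8)·(-12) − (-4)·(-3) = 84
since m = R²·80 − 84²:  R² = (7056 + -5776) / 80 = 16
R = √16 = 4  ⇒  r_B = 4 − 3 = 1

rB=1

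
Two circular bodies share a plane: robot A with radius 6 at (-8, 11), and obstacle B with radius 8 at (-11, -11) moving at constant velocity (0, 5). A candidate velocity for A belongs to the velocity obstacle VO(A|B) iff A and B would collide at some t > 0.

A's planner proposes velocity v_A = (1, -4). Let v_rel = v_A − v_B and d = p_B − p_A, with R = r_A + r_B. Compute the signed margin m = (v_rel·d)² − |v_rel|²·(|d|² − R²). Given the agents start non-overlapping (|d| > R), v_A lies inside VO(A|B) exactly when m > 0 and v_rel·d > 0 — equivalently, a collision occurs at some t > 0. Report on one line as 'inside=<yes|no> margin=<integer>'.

d = (-3, -22),  |d|² = 493;  R = 6+8 = 14,  c = 493−14² = 297
v_rel = (1, -9),  |v_rel|² = 82;  v_rel·d = (1)·(-3) + (-9)·(-22) = 195
82·t² − 390·t + 297 = 0  ⇒  m = 195² − 82·297 = 13671
m = 13671 > 0,  v_rel·d = 195 > 0  ⇒  inside

inside=yes margin=13671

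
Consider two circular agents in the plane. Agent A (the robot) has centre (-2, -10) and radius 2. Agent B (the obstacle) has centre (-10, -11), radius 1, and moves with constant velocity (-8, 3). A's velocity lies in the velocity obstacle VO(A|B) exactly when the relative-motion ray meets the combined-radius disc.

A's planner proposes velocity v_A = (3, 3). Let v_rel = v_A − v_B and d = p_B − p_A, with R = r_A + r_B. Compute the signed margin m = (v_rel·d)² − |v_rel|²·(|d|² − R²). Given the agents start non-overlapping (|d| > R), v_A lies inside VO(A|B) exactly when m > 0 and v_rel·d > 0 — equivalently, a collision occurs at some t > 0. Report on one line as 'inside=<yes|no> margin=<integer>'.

d = (-8, -1),  |d|² = 65;  R = 2+1 = 3,  c = 65−3² = 56
v_rel = (11, 0),  |v_rel|² = 121;  v_rel·d = (11)·(-8) + (0)·(-1) = -88
121·t² + 176·t + 56 = 0  ⇒  m = (-88)² − 121·56 = 968
m = 968 > 0,  v_rel·d = -88 < 0  ⇒  outside

inside=no margin=968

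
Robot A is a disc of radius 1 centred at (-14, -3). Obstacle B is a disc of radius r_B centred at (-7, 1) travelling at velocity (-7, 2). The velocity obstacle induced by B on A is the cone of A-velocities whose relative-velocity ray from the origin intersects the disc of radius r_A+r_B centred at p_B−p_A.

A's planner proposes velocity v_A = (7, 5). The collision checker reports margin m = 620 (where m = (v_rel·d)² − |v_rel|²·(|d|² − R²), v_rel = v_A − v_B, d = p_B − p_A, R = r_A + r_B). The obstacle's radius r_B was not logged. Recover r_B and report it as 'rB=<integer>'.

m = 620
d = (7, 4);  v_rel = (14, 3),  |v_rel|² = 205
v_rel×d = (14)·(4) − (3)·(7) = 35
since m = R²·205 − 35²:  R² = (1225 + 620) / 205 = 9
R = √9 = 3  ⇒  r_B = 3 − 1 = 2

rB=2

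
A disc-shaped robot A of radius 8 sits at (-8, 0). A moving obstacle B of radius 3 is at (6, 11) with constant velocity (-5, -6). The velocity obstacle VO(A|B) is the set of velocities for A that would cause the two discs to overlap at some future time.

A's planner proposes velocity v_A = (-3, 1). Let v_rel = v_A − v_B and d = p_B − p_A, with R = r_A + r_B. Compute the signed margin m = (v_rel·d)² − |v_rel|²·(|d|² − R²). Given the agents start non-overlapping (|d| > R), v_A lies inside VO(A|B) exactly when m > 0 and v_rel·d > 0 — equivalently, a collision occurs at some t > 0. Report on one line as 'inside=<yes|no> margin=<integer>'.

d = (14, 11),  |d|² = 317;  R = 8+3 = 11,  c = 317−11² = 196
v_rel = (2, 7),  |v_rel|² = 53;  v_rel·d = (2)·(14) + (7)·(11) = 105
53·t² − 210·t + 196 = 0  ⇒  m = 105² − 53·196 = 637
m = 637 > 0,  v_rel·d = 105 > 0  ⇒  inside

inside=yes margin=637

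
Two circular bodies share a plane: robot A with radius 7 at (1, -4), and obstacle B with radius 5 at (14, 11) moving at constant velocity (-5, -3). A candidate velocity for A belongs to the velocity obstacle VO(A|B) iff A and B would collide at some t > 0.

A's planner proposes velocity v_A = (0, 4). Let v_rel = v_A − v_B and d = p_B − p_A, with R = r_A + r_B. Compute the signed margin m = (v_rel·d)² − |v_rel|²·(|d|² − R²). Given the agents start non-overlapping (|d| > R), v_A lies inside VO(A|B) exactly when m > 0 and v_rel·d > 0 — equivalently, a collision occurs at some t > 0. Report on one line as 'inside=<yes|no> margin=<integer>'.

d = (13, 15),  |d|² = 394;  R = 7+5 = 12,  c = 394−12² = 250
v_rel = (5, 7),  |v_rel|² = 74;  v_rel·d = (5)·(13) + (7)·(15) = 170
74·t² − 340·t + 250 = 0  ⇒  m = 170² − 74·250 = 10400
m = 10400 > 0,  v_rel·d = 170 > 0  ⇒  inside

inside=yes margin=10400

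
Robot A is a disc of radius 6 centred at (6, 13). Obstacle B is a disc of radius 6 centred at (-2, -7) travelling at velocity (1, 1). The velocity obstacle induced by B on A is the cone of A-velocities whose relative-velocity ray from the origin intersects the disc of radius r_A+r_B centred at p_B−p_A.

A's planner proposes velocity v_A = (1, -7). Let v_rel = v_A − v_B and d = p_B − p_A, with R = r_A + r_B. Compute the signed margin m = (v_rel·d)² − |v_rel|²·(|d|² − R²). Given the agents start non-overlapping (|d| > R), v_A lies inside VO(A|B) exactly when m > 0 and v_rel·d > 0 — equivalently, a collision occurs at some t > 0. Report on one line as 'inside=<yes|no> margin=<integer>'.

d = (-8, -20),  |d|² = 464;  R = 6+6 = 12,  c = 464−12² = 320
v_rel = (0, -8),  |v_rel|² = 64;  v_rel·d = (0)·(-8) + (-8)·(-20) = 160
64·t² − 320·t + 320 = 0  ⇒  m = 160² − 64·320 = 5120
m = 5120 > 0,  v_rel·d = 160 > 0  ⇒  inside

inside=yes margin=5120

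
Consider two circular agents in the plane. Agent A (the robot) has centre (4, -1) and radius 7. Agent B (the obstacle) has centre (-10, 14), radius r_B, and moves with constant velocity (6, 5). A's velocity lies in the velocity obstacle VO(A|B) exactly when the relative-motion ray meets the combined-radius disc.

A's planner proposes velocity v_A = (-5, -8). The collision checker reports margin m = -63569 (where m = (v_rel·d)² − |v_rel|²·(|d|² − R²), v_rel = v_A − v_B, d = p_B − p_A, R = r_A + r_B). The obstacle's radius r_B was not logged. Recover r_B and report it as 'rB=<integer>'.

m = -63569
d = (-14, 15);  v_rel = (-11, -13),  |v_rel|² = 290
v_rel×d = (-11)·(15) − (-13)·(-14) = -347
since m = R²·290 − (-347)²:  R² = (120409 + -63569) / 290 = 196
R = √196 = 14  ⇒  r_B = 14 − 7 = 7

rB=7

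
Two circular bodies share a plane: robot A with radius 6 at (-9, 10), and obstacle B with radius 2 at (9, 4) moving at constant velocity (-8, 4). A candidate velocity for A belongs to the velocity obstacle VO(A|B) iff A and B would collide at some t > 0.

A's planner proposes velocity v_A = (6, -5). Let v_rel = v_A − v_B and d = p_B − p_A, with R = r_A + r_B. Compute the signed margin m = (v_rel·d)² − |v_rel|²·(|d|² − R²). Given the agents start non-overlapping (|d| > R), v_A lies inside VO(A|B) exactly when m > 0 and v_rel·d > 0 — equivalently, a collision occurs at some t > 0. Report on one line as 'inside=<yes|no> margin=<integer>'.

d = (18, -6),  |d|² = 360;  R = 6+2 = 8,  c = 360−8² = 296
v_rel = (14, -9),  |v_rel|² = 277;  v_rel·d = (14)·(18) + (-9)·(-6) = 306
277·t² − 612·t + 296 = 0  ⇒  m = 306² − 277·296 = 11644
m = 11644 > 0,  v_rel·d = 306 > 0  ⇒  inside

inside=yes margin=11644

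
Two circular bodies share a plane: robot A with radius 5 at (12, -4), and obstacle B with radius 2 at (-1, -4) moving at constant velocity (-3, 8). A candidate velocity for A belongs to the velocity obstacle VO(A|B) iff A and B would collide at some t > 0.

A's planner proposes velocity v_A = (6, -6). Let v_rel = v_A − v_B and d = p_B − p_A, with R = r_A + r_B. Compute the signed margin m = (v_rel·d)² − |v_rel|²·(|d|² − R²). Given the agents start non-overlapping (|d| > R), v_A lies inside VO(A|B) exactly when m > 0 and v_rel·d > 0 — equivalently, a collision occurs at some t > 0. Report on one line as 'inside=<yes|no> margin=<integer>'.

d = (-13, 0),  |d|² = 169;  R = 5+2 = 7,  c = 169−7² = 120
v_rel = (9, -14),  |v_rel|² = 277;  v_rel·d = (9)·(-13) + (-14)·(0) = -117
277·t² + 234·t + 120 = 0  ⇒  m = (-117)² − 277·120 = -19551
m = -19551 < 0,  v_rel·d = -117 < 0  ⇒  outside

inside=no margin=-19551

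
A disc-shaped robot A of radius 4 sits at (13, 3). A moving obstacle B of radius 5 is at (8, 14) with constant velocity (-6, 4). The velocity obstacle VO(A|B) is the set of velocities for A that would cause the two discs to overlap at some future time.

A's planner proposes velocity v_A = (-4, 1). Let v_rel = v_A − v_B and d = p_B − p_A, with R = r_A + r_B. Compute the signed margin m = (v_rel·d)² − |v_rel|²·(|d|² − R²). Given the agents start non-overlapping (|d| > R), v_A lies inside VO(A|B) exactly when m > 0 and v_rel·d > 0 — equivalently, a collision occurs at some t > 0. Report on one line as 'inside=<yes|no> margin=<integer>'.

d = (-5, 11),  |d|² = 146;  R = 4+5 = 9,  c = 146−9² = 65
v_rel = (2, -3),  |v_rel|² = 13;  v_rel·d = (2)·(-5) + (-3)·(11) = -43
13·t² + 86·t + 65 = 0  ⇒  m = (-43)² − 13·65 = 1004
m = 1004 > 0,  v_rel·d = -43 < 0  ⇒  outside

inside=no margin=1004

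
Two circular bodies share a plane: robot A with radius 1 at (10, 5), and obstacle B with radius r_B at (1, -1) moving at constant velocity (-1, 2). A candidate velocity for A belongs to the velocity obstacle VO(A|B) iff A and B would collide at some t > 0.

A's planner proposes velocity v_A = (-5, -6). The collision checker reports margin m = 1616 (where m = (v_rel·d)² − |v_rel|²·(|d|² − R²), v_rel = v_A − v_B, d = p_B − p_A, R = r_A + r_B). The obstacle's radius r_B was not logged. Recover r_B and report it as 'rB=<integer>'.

m = 1616
d = (-9, -6);  v_rel = (-4, -8),  |v_rel|² = 80
v_rel×d = (-4)·(-6) − (-8)·(-9) = -48
since m = R²·80 − (-48)²:  R² = (2304 + 1616) / 80 = 49
R = √49 = 7  ⇒  r_B = 7 − 1 = 6

rB=6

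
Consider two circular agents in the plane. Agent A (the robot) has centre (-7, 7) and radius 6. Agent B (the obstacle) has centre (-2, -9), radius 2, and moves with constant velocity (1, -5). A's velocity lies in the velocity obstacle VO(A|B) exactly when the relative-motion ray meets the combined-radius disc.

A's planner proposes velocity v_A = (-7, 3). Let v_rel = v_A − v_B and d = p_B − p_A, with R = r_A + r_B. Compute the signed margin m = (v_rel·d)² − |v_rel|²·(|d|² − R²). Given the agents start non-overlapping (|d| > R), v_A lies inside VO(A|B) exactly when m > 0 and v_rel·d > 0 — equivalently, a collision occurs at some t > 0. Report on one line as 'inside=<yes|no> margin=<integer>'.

d = (5, -16),  |d|² = 281;  R = 6+2 = 8,  c = 281−8² = 217
v_rel = (-8, 8),  |v_rel|² = 128;  v_rel·d = (-8)·(5) + (8)·(-16) = -168
128·t² + 336·t + 217 = 0  ⇒  m = (-168)² − 128·217 = 448
m = 448 > 0,  v_rel·d = -168 < 0  ⇒  outside

inside=no margin=448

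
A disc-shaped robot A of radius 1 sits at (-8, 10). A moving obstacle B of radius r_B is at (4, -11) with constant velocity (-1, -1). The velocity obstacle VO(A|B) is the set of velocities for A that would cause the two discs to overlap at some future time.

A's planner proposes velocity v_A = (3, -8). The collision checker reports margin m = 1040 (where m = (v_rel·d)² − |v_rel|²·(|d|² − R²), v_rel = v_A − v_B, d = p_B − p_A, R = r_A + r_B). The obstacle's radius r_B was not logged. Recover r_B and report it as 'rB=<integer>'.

m = 1040
d = (12, -21);  v_rel = (4, -7),  |v_rel|² = 65
v_rel×d = (4)·(-21) − (-7)·(12) = 0
since m = R²·65 − 0²:  R² = (0 + 1040) / 65 = 16
R = √16 = 4  ⇒  r_B = 4 − 1 = 3

rB=3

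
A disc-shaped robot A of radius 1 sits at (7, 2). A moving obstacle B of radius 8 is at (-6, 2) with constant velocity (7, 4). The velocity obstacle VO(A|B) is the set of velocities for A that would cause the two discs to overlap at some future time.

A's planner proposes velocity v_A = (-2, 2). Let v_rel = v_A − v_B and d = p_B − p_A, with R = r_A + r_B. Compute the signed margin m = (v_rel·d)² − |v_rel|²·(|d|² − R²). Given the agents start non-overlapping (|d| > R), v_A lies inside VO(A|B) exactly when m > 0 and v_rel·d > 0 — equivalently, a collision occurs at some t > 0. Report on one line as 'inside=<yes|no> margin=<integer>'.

d = (-13, 0),  |d|² = 169;  R = 1+8 = 9,  c = 169−9² = 88
v_rel = (-9, -2),  |v_rel|² = 85;  v_rel·d = (-9)·(-13) + (-2)·(0) = 117
85·t² − 234·t + 88 = 0  ⇒  m = 117² − 85·88 = 6209
m = 6209 > 0,  v_rel·d = 117 > 0  ⇒  inside

inside=yes margin=6209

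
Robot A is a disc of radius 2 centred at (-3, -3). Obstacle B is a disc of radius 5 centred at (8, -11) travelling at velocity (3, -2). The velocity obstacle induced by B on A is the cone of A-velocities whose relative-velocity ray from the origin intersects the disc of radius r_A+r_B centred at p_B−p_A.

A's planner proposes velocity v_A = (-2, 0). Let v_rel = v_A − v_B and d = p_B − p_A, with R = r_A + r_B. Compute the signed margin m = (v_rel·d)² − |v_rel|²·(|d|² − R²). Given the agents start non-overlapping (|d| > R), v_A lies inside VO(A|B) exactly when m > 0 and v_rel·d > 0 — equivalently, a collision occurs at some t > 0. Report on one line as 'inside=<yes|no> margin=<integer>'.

d = (11, -8),  |d|² = 185;  R = 2+5 = 7,  c = 185−7² = 136
v_rel = (-5, 2),  |v_rel|² = 29;  v_rel·d = (-5)·(11) + (2)·(-8) = -71
29·t² + 142·t + 136 = 0  ⇒  m = (-71)² − 29·136 = 1097
m = 1097 > 0,  v_rel·d = -71 < 0  ⇒  outside

inside=no margin=1097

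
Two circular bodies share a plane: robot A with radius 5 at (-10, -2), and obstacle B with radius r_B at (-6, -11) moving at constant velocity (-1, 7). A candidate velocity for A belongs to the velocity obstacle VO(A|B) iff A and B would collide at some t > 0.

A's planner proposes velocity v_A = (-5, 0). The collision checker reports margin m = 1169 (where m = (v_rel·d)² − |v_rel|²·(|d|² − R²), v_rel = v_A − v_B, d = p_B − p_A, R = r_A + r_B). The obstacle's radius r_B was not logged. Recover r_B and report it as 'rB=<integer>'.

m = 1169
d = (4, -9);  v_rel = (-4, -7),  |v_rel|² = 65
v_rel×d = (-4)·(-9) − (-7)·(4) = 64
since m = R²·65 − 64²:  R² = (4096 + 1169) / 65 = 81
R = √81 = 9  ⇒  r_B = 9 − 5 = 4

rB=4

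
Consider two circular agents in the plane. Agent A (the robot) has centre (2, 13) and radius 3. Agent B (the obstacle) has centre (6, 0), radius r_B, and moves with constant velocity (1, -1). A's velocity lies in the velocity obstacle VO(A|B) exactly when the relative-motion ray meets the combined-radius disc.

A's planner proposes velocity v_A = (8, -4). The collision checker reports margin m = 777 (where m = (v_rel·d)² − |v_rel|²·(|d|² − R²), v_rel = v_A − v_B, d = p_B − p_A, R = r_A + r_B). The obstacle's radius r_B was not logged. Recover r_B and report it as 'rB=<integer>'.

m = 777
d = (4, -13);  v_rel = (7, -3),  |v_rel|² = 58
v_rel×d = (7)·(-13) − (-3)·(4) = -79
since m = R²·58 − (-79)²:  R² = (6241 + 777) / 58 = 121
R = √121 = 11  ⇒  r_B = 11 − 3 = 8

rB=8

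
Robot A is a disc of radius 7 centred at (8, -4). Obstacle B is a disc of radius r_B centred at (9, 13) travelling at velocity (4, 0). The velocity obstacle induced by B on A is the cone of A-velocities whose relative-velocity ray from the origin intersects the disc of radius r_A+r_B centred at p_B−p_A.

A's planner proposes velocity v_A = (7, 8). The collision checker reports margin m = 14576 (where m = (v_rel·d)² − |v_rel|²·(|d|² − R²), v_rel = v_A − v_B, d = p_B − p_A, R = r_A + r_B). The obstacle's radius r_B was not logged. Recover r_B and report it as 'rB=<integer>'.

m = 14576
d = (1, 17);  v_rel = (3, 8),  |v_rel|² = 73
v_rel×d = (3)·(17) − (8)·(1) = 43
since m = R²·73 − 43²:  R² = (1849 + 14576) / 73 = 225
R = √225 = 15  ⇒  r_B = 15 − 7 = 8

rB=8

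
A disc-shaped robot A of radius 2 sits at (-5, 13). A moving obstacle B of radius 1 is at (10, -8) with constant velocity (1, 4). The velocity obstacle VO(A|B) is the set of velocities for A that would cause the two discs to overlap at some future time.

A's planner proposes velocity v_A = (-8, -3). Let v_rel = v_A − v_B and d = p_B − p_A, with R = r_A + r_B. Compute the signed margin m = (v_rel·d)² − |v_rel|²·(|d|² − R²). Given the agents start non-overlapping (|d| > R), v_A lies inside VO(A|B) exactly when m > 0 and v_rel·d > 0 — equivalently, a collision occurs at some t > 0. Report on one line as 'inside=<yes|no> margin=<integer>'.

d = (15, -21),  |d|² = 666;  R = 2+1 = 3,  c = 666−3² = 657
v_rel = (-9, -7),  |v_rel|² = 130;  v_rel·d = (-9)·(15) + (-7)·(-21) = 12
130·t² − 24·t + 657 = 0  ⇒  m = 12² − 130·657 = -85266
m = -85266 < 0,  v_rel·d = 12 > 0  ⇒  outside

inside=no margin=-85266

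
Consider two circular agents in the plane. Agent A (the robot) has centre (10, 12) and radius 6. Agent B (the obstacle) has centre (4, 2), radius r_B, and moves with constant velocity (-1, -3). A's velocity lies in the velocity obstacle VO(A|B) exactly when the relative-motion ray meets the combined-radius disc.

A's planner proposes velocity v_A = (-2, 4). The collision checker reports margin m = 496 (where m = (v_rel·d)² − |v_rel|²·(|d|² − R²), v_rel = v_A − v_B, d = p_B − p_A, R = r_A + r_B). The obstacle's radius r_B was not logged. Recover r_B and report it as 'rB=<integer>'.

m = 496
d = (-6, -10);  v_rel = (-1, 7),  |v_rel|² = 50
v_rel×d = (-1)·(-10) − (7)·(-6) = 52
since m = R²·50 − 52²:  R² = (2704 + 496) / 50 = 64
R = √64 = 8  ⇒  r_B = 8 − 6 = 2

rB=2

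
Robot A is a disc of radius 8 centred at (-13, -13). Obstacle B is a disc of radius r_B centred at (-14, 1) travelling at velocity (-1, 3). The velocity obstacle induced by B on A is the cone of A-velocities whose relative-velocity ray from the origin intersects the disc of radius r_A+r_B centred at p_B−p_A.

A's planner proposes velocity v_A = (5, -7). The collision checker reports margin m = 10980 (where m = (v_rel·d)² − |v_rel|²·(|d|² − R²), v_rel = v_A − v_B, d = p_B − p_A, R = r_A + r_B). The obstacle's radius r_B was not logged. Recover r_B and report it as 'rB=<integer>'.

m = 10980
d = (-1, 14);  v_rel = (6, -10),  |v_rel|² = 136
v_rel×d = (6)·(14) − (-10)·(-1) = 74
since m = R²·136 − 74²:  R² = (5476 + 10980) / 136 = 121
R = √121 = 11  ⇒  r_B = 11 − 8 = 3

rB=3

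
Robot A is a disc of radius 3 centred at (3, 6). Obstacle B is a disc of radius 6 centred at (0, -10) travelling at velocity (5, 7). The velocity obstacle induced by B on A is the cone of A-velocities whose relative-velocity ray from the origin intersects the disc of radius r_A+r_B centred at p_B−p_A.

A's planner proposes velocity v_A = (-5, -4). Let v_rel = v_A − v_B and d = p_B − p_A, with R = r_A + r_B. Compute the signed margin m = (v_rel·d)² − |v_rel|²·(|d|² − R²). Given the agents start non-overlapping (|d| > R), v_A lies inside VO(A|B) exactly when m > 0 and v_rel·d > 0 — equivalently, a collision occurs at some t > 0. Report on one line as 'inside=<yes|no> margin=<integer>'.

d = (-3, -16),  |d|² = 265;  R = 3+6 = 9,  c = 265−9² = 184
v_rel = (-10, -11),  |v_rel|² = 221;  v_rel·d = (-10)·(-3) + (-11)·(-16) = 206
221·t² − 412·t + 184 = 0  ⇒  m = 206² − 221·184 = 1772
m = 1772 > 0,  v_rel·d = 206 > 0  ⇒  inside

inside=yes margin=1772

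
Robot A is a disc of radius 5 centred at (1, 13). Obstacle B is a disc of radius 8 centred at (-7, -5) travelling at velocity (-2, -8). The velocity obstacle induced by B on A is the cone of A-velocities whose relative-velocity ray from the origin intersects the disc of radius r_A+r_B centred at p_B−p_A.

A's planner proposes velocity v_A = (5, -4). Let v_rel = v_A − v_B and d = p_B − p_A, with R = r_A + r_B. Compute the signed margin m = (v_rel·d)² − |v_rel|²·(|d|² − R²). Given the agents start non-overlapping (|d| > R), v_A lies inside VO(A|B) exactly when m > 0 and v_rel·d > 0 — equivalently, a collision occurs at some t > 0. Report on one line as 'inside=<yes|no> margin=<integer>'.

d = (-8, -18),  |d|² = 388;  R = 5+8 = 13,  c = 388−13² = 219
v_rel = (7, 4),  |v_rel|² = 65;  v_rel·d = (7)·(-8) + (4)·(-18) = -128
65·t² + 256·t + 219 = 0  ⇒  m = (-128)² − 65·219 = 2149
m = 2149 > 0,  v_rel·d = -128 < 0  ⇒  outside

inside=no margin=2149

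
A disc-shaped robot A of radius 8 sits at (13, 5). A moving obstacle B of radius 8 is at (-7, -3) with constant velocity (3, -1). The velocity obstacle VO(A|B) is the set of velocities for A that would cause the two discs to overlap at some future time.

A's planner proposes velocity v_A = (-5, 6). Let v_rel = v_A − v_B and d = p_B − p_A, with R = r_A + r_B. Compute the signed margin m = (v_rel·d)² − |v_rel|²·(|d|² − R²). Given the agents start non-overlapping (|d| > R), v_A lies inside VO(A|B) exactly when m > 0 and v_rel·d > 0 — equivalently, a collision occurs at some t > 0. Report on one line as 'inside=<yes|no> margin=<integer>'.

d = (-20, -8),  |d|² = 464;  R = 8+8 = 16,  c = 464−16² = 208
v_rel = (-8, 7),  |v_rel|² = 113;  v_rel·d = (-8)·(-20) + (7)·(-8) = 104
113·t² − 208·t + 208 = 0  ⇒  m = 104² − 113·208 = -12688
m = -12688 < 0,  v_rel·d = 104 > 0  ⇒  outside

inside=no margin=-12688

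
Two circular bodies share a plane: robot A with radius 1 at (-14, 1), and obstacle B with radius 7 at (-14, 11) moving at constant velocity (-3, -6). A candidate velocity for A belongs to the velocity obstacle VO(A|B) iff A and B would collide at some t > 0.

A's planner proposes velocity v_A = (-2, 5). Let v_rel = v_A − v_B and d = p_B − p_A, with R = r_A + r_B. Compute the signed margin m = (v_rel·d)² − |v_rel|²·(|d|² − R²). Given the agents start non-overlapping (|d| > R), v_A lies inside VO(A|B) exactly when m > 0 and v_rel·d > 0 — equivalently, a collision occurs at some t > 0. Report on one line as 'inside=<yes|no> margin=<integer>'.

d = (0, 10),  |d|² = 100;  R = 1+7 = 8,  c = 100−8² = 36
v_rel = (1, 11),  |v_rel|² = 122;  v_rel·d = (1)·(0) + (11)·(10) = 110
122·t² − 220·t + 36 = 0  ⇒  m = 110² − 122·36 = 7708
m = 7708 > 0,  v_rel·d = 110 > 0  ⇒  inside

inside=yes margin=7708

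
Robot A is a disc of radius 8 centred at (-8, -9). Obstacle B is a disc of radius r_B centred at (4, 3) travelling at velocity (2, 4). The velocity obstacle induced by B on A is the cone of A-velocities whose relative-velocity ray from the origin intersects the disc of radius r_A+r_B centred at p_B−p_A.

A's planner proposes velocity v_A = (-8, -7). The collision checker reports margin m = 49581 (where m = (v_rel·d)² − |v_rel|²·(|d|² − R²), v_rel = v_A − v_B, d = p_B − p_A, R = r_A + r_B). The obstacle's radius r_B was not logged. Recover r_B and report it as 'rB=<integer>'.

m = 49581
d = (12, 12);  v_rel = (-10, -11),  |v_rel|² = 221
v_rel×d = (-10)·(12) − (-11)·(12) = 12
since m = R²·221 − 12²:  R² = (144 + 49581) / 221 = 225
R = √225 = 15  ⇒  r_B = 15 − 8 = 7

rB=7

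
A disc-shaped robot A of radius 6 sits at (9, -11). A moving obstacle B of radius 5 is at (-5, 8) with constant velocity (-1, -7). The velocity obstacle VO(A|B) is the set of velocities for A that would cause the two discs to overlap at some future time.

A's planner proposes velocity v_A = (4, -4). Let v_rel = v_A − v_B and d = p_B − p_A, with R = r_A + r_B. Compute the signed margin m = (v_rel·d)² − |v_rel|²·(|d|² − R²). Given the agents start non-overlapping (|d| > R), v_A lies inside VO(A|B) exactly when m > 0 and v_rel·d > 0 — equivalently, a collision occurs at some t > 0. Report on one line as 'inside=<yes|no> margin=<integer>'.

d = (-14, 19),  |d|² = 557;  R = 6+5 = 11,  c = 557−11² = 436
v_rel = (5, 3),  |v_rel|² = 34;  v_rel·d = (5)·(-14) + (3)·(19) = -13
34·t² + 26·t + 436 = 0  ⇒  m = (-13)² − 34·436 = -14655
m = -14655 < 0,  v_rel·d = -13 < 0  ⇒  outside

inside=no margin=-14655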